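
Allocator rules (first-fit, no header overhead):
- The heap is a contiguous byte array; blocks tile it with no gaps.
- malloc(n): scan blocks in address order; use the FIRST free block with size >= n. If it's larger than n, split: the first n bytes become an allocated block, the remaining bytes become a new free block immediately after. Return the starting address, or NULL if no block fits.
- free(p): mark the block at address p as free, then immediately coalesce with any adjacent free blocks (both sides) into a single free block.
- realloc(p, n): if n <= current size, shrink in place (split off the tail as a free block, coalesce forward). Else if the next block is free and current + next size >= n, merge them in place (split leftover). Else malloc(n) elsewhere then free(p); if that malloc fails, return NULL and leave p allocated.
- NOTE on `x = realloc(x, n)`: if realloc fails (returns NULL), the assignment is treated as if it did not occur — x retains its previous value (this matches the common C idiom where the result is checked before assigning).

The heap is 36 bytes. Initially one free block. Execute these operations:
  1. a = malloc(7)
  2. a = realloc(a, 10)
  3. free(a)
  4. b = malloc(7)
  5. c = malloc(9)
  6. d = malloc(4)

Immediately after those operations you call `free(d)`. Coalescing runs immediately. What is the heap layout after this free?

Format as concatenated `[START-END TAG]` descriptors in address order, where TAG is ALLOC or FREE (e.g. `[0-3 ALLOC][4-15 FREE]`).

Op 1: a = malloc(7) -> a = 0; heap: [0-6 ALLOC][7-35 FREE]
Op 2: a = realloc(a, 10) -> a = 0; heap: [0-9 ALLOC][10-35 FREE]
Op 3: free(a) -> (freed a); heap: [0-35 FREE]
Op 4: b = malloc(7) -> b = 0; heap: [0-6 ALLOC][7-35 FREE]
Op 5: c = malloc(9) -> c = 7; heap: [0-6 ALLOC][7-15 ALLOC][16-35 FREE]
Op 6: d = malloc(4) -> d = 16; heap: [0-6 ALLOC][7-15 ALLOC][16-19 ALLOC][20-35 FREE]
free(d): d = 16 -> block [16-19 ALLOC]; mark free, coalesce with adjacent free neighbors -> [0-6 ALLOC][7-15 ALLOC][16-35 FREE]

Answer: [0-6 ALLOC][7-15 ALLOC][16-35 FREE]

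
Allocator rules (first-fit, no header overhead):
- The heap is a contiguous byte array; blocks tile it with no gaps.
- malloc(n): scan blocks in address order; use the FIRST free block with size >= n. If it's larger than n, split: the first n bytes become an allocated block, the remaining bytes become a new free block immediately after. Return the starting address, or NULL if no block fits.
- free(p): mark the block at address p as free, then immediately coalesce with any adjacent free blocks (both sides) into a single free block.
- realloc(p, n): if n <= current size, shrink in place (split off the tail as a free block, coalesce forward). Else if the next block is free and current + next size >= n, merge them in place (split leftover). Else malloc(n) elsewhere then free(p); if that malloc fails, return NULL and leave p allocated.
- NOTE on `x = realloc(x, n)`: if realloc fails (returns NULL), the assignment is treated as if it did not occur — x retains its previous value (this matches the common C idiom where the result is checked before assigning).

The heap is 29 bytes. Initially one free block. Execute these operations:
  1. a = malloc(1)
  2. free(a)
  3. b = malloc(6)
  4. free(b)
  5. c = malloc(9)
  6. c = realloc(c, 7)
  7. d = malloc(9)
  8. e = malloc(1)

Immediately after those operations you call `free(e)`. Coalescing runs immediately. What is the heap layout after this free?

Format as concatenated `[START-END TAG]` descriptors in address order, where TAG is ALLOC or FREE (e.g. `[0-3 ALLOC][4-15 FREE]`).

Op 1: a = malloc(1) -> a = 0; heap: [0-0 ALLOC][1-28 FREE]
Op 2: free(a) -> (freed a); heap: [0-28 FREE]
Op 3: b = malloc(6) -> b = 0; heap: [0-5 ALLOC][6-28 FREE]
Op 4: free(b) -> (freed b); heap: [0-28 FREE]
Op 5: c = malloc(9) -> c = 0; heap: [0-8 ALLOC][9-28 FREE]
Op 6: c = realloc(c, 7) -> c = 0; heap: [0-6 ALLOC][7-28 FREE]
Op 7: d = malloc(9) -> d = 7; heap: [0-6 ALLOC][7-15 ALLOC][16-28 FREE]
Op 8: e = malloc(1) -> e = 16; heap: [0-6 ALLOC][7-15 ALLOC][16-16 ALLOC][17-28 FREE]
free(e): e = 16 -> block [16-16 ALLOC]; mark free, coalesce with adjacent free neighbors -> [0-6 ALLOC][7-15 ALLOC][16-28 FREE]

Answer: [0-6 ALLOC][7-15 ALLOC][16-28 FREE]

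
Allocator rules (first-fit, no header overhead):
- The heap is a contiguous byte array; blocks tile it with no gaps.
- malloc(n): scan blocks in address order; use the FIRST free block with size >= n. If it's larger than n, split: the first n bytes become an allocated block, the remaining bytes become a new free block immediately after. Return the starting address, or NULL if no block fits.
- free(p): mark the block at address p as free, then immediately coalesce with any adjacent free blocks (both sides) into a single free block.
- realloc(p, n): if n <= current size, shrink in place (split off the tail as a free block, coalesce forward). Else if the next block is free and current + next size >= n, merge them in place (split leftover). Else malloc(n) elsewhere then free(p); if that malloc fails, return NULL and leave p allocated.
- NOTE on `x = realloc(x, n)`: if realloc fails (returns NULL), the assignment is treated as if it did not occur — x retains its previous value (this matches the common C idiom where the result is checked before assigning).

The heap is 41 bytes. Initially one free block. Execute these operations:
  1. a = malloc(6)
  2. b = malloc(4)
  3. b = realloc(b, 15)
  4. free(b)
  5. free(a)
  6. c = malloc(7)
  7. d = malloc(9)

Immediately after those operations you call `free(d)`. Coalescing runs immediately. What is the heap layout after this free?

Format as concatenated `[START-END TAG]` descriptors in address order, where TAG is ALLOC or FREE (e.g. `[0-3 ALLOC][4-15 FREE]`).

Answer: [0-6 ALLOC][7-40 FREE]

Derivation:
Op 1: a = malloc(6) -> a = 0; heap: [0-5 ALLOC][6-40 FREE]
Op 2: b = malloc(4) -> b = 6; heap: [0-5 ALLOC][6-9 ALLOC][10-40 FREE]
Op 3: b = realloc(b, 15) -> b = 6; heap: [0-5 ALLOC][6-20 ALLOC][21-40 FREE]
Op 4: free(b) -> (freed b); heap: [0-5 ALLOC][6-40 FREE]
Op 5: free(a) -> (freed a); heap: [0-40 FREE]
Op 6: c = malloc(7) -> c = 0; heap: [0-6 ALLOC][7-40 FREE]
Op 7: d = malloc(9) -> d = 7; heap: [0-6 ALLOC][7-15 ALLOC][16-40 FREE]
free(d): d = 7 -> block [7-15 ALLOC]; mark free, coalesce with adjacent free neighbors -> [0-6 ALLOC][7-40 FREE]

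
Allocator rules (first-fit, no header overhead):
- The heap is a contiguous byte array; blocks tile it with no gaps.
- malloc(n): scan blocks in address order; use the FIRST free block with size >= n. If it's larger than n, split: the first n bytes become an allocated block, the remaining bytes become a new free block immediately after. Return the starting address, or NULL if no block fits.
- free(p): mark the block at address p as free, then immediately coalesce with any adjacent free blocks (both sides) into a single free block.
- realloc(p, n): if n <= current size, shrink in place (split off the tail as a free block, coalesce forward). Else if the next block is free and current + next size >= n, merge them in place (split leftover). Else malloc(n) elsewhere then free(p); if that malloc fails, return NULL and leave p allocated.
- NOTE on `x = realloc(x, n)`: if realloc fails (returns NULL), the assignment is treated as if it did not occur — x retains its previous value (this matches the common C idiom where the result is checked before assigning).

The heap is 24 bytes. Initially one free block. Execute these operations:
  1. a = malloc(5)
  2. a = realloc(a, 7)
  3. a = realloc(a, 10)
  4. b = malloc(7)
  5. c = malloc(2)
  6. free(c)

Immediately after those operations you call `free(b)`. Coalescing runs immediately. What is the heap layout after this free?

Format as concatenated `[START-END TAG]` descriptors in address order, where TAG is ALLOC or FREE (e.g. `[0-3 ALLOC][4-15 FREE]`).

Op 1: a = malloc(5) -> a = 0; heap: [0-4 ALLOC][5-23 FREE]
Op 2: a = realloc(a, 7) -> a = 0; heap: [0-6 ALLOC][7-23 FREE]
Op 3: a = realloc(a, 10) -> a = 0; heap: [0-9 ALLOC][10-23 FREE]
Op 4: b = malloc(7) -> b = 10; heap: [0-9 ALLOC][10-16 ALLOC][17-23 FREE]
Op 5: c = malloc(2) -> c = 17; heap: [0-9 ALLOC][10-16 ALLOC][17-18 ALLOC][19-23 FREE]
Op 6: free(c) -> (freed c); heap: [0-9 ALLOC][10-16 ALLOC][17-23 FREE]
free(b): b = 10 -> block [10-16 ALLOC]; mark free, coalesce with adjacent free neighbors -> [0-9 ALLOC][10-23 FREE]

Answer: [0-9 ALLOC][10-23 FREE]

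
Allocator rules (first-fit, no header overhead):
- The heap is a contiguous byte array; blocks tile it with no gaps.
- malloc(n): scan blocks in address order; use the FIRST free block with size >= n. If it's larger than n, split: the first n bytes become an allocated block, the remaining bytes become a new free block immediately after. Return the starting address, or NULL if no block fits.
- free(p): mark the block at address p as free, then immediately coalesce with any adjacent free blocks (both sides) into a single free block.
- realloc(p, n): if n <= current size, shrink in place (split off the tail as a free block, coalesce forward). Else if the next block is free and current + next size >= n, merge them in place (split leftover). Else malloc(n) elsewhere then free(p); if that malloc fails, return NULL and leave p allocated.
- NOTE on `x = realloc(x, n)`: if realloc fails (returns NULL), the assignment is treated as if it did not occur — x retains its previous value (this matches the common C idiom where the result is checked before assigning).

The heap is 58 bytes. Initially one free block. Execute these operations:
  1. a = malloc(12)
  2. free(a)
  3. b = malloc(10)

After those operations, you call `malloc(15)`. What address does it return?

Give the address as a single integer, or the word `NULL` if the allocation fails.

Answer: 10

Derivation:
Op 1: a = malloc(12) -> a = 0; heap: [0-11 ALLOC][12-57 FREE]
Op 2: free(a) -> (freed a); heap: [0-57 FREE]
Op 3: b = malloc(10) -> b = 0; heap: [0-9 ALLOC][10-57 FREE]
malloc(15): first-fit scan over [0-9 ALLOC][10-57 FREE] -> 10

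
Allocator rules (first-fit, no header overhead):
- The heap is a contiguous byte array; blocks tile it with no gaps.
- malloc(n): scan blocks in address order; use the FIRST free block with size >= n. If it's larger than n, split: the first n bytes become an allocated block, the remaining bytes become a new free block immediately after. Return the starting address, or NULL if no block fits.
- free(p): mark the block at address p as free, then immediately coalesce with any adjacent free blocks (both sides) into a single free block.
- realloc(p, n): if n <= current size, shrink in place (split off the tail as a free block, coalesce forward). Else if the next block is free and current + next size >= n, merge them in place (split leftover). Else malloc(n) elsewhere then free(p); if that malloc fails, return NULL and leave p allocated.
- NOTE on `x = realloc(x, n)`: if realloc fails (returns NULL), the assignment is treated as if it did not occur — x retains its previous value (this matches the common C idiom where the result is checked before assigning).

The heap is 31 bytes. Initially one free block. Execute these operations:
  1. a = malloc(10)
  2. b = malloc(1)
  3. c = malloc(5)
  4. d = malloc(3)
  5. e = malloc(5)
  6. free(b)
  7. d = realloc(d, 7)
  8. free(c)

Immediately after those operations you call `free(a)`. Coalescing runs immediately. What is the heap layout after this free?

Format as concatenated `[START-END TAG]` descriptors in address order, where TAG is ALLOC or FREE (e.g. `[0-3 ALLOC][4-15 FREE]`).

Op 1: a = malloc(10) -> a = 0; heap: [0-9 ALLOC][10-30 FREE]
Op 2: b = malloc(1) -> b = 10; heap: [0-9 ALLOC][10-10 ALLOC][11-30 FREE]
Op 3: c = malloc(5) -> c = 11; heap: [0-9 ALLOC][10-10 ALLOC][11-15 ALLOC][16-30 FREE]
Op 4: d = malloc(3) -> d = 16; heap: [0-9 ALLOC][10-10 ALLOC][11-15 ALLOC][16-18 ALLOC][19-30 FREE]
Op 5: e = malloc(5) -> e = 19; heap: [0-9 ALLOC][10-10 ALLOC][11-15 ALLOC][16-18 ALLOC][19-23 ALLOC][24-30 FREE]
Op 6: free(b) -> (freed b); heap: [0-9 ALLOC][10-10 FREE][11-15 ALLOC][16-18 ALLOC][19-23 ALLOC][24-30 FREE]
Op 7: d = realloc(d, 7) -> d = 24; heap: [0-9 ALLOC][10-10 FREE][11-15 ALLOC][16-18 FREE][19-23 ALLOC][24-30 ALLOC]
Op 8: free(c) -> (freed c); heap: [0-9 ALLOC][10-18 FREE][19-23 ALLOC][24-30 ALLOC]
free(a): a = 0 -> block [0-9 ALLOC]; mark free, coalesce with adjacent free neighbors -> [0-18 FREE][19-23 ALLOC][24-30 ALLOC]

Answer: [0-18 FREE][19-23 ALLOC][24-30 ALLOC]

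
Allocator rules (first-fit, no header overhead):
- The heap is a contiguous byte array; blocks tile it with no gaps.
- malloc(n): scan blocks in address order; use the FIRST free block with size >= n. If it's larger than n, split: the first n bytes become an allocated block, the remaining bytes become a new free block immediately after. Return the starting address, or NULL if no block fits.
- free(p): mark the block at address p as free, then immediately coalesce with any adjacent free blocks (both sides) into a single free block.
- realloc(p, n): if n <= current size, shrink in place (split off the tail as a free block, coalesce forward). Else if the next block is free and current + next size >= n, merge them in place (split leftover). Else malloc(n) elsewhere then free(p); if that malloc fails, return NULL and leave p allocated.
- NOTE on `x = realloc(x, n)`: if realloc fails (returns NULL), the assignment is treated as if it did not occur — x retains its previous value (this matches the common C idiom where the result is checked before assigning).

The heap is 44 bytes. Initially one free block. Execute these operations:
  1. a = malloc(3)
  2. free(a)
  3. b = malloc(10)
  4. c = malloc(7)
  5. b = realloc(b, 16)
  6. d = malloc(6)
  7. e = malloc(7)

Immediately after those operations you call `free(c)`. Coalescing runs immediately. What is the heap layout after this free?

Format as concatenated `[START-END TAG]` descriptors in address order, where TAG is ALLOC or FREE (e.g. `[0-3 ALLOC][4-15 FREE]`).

Op 1: a = malloc(3) -> a = 0; heap: [0-2 ALLOC][3-43 FREE]
Op 2: free(a) -> (freed a); heap: [0-43 FREE]
Op 3: b = malloc(10) -> b = 0; heap: [0-9 ALLOC][10-43 FREE]
Op 4: c = malloc(7) -> c = 10; heap: [0-9 ALLOC][10-16 ALLOC][17-43 FREE]
Op 5: b = realloc(b, 16) -> b = 17; heap: [0-9 FREE][10-16 ALLOC][17-32 ALLOC][33-43 FREE]
Op 6: d = malloc(6) -> d = 0; heap: [0-5 ALLOC][6-9 FREE][10-16 ALLOC][17-32 ALLOC][33-43 FREE]
Op 7: e = malloc(7) -> e = 33; heap: [0-5 ALLOC][6-9 FREE][10-16 ALLOC][17-32 ALLOC][33-39 ALLOC][40-43 FREE]
free(c): c = 10 -> block [10-16 ALLOC]; mark free, coalesce with adjacent free neighbors -> [0-5 ALLOC][6-16 FREE][17-32 ALLOC][33-39 ALLOC][40-43 FREE]

Answer: [0-5 ALLOC][6-16 FREE][17-32 ALLOC][33-39 ALLOC][40-43 FREE]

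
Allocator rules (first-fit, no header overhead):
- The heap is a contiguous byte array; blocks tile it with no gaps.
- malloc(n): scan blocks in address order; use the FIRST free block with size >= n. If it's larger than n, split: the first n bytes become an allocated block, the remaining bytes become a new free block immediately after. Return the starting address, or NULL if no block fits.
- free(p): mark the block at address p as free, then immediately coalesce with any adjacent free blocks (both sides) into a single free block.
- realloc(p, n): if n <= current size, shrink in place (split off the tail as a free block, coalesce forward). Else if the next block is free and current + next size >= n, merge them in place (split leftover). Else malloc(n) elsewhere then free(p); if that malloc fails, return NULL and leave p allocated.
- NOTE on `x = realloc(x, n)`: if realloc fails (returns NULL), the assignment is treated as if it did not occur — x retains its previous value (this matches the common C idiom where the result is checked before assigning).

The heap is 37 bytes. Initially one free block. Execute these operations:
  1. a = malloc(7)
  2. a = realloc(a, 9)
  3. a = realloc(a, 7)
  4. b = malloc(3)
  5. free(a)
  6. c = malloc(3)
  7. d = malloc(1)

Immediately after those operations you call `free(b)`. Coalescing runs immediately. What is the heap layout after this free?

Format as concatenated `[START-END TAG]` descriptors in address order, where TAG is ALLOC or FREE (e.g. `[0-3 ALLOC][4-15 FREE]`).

Answer: [0-2 ALLOC][3-3 ALLOC][4-36 FREE]

Derivation:
Op 1: a = malloc(7) -> a = 0; heap: [0-6 ALLOC][7-36 FREE]
Op 2: a = realloc(a, 9) -> a = 0; heap: [0-8 ALLOC][9-36 FREE]
Op 3: a = realloc(a, 7) -> a = 0; heap: [0-6 ALLOC][7-36 FREE]
Op 4: b = malloc(3) -> b = 7; heap: [0-6 ALLOC][7-9 ALLOC][10-36 FREE]
Op 5: free(a) -> (freed a); heap: [0-6 FREE][7-9 ALLOC][10-36 FREE]
Op 6: c = malloc(3) -> c = 0; heap: [0-2 ALLOC][3-6 FREE][7-9 ALLOC][10-36 FREE]
Op 7: d = malloc(1) -> d = 3; heap: [0-2 ALLOC][3-3 ALLOC][4-6 FREE][7-9 ALLOC][10-36 FREE]
free(b): b = 7 -> block [7-9 ALLOC]; mark free, coalesce with adjacent free neighbors -> [0-2 ALLOC][3-3 ALLOC][4-36 FREE]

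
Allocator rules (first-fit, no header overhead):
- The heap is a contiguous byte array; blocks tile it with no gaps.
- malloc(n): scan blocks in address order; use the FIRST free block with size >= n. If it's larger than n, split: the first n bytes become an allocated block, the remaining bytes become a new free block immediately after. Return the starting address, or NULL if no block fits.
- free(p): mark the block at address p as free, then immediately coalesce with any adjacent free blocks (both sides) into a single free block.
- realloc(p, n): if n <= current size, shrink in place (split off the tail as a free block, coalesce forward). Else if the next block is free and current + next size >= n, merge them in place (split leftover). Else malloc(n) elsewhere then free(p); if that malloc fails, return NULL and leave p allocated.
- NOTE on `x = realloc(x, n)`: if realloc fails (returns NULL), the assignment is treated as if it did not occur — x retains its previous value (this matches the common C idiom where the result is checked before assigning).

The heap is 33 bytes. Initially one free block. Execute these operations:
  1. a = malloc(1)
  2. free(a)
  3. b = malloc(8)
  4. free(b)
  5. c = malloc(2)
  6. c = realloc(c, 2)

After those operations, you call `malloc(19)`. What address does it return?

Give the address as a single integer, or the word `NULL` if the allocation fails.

Answer: 2

Derivation:
Op 1: a = malloc(1) -> a = 0; heap: [0-0 ALLOC][1-32 FREE]
Op 2: free(a) -> (freed a); heap: [0-32 FREE]
Op 3: b = malloc(8) -> b = 0; heap: [0-7 ALLOC][8-32 FREE]
Op 4: free(b) -> (freed b); heap: [0-32 FREE]
Op 5: c = malloc(2) -> c = 0; heap: [0-1 ALLOC][2-32 FREE]
Op 6: c = realloc(c, 2) -> c = 0; heap: [0-1 ALLOC][2-32 FREE]
malloc(19): first-fit scan over [0-1 ALLOC][2-32 FREE] -> 2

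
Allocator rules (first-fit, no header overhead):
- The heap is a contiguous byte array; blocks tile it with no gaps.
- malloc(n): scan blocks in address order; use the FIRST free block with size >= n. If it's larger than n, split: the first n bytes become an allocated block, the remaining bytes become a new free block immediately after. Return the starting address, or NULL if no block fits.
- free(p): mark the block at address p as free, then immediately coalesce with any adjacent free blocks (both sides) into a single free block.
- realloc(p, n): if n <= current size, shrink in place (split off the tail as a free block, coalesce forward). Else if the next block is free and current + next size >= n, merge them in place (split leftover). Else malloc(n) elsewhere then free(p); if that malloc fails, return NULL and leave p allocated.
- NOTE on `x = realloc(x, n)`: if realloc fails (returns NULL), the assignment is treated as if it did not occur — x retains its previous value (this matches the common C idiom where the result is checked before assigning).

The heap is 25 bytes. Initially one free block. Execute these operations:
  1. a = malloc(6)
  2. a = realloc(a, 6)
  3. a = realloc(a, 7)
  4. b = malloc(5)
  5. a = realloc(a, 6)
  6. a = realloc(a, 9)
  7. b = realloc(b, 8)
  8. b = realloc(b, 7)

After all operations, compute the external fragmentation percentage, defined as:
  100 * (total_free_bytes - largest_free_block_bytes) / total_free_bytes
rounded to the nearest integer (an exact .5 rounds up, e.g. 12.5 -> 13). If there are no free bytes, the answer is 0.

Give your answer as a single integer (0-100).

Answer: 44

Derivation:
Op 1: a = malloc(6) -> a = 0; heap: [0-5 ALLOC][6-24 FREE]
Op 2: a = realloc(a, 6) -> a = 0; heap: [0-5 ALLOC][6-24 FREE]
Op 3: a = realloc(a, 7) -> a = 0; heap: [0-6 ALLOC][7-24 FREE]
Op 4: b = malloc(5) -> b = 7; heap: [0-6 ALLOC][7-11 ALLOC][12-24 FREE]
Op 5: a = realloc(a, 6) -> a = 0; heap: [0-5 ALLOC][6-6 FREE][7-11 ALLOC][12-24 FREE]
Op 6: a = realloc(a, 9) -> a = 12; heap: [0-6 FREE][7-11 ALLOC][12-20 ALLOC][21-24 FREE]
Op 7: b = realloc(b, 8) -> NULL (b unchanged); heap: [0-6 FREE][7-11 ALLOC][12-20 ALLOC][21-24 FREE]
Op 8: b = realloc(b, 7) -> b = 0; heap: [0-6 ALLOC][7-11 FREE][12-20 ALLOC][21-24 FREE]
Free blocks: [5 4] total_free=9 largest=5 -> 100*(9-5)/9 = 400/9 ≈ 44.444 -> rounds to 44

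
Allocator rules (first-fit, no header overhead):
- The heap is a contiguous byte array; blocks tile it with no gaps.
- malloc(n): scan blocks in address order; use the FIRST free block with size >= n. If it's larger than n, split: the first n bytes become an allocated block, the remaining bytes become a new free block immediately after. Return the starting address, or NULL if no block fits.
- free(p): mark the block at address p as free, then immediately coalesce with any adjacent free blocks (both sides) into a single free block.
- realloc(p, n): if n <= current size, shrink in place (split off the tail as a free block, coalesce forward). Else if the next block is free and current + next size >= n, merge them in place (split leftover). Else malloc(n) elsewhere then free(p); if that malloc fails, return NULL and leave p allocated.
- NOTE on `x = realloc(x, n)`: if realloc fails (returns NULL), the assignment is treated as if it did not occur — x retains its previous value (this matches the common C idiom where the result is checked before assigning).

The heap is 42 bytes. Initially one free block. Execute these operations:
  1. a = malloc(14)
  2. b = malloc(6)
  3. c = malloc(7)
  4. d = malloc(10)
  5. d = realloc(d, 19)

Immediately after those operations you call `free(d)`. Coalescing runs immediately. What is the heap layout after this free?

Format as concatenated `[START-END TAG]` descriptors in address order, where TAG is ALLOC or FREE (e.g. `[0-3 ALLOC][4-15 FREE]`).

Op 1: a = malloc(14) -> a = 0; heap: [0-13 ALLOC][14-41 FREE]
Op 2: b = malloc(6) -> b = 14; heap: [0-13 ALLOC][14-19 ALLOC][20-41 FREE]
Op 3: c = malloc(7) -> c = 20; heap: [0-13 ALLOC][14-19 ALLOC][20-26 ALLOC][27-41 FREE]
Op 4: d = malloc(10) -> d = 27; heap: [0-13 ALLOC][14-19 ALLOC][20-26 ALLOC][27-36 ALLOC][37-41 FREE]
Op 5: d = realloc(d, 19) -> NULL (d unchanged); heap: [0-13 ALLOC][14-19 ALLOC][20-26 ALLOC][27-36 ALLOC][37-41 FREE]
free(d): d = 27 -> block [27-36 ALLOC]; mark free, coalesce with adjacent free neighbors -> [0-13 ALLOC][14-19 ALLOC][20-26 ALLOC][27-41 FREE]

Answer: [0-13 ALLOC][14-19 ALLOC][20-26 ALLOC][27-41 FREE]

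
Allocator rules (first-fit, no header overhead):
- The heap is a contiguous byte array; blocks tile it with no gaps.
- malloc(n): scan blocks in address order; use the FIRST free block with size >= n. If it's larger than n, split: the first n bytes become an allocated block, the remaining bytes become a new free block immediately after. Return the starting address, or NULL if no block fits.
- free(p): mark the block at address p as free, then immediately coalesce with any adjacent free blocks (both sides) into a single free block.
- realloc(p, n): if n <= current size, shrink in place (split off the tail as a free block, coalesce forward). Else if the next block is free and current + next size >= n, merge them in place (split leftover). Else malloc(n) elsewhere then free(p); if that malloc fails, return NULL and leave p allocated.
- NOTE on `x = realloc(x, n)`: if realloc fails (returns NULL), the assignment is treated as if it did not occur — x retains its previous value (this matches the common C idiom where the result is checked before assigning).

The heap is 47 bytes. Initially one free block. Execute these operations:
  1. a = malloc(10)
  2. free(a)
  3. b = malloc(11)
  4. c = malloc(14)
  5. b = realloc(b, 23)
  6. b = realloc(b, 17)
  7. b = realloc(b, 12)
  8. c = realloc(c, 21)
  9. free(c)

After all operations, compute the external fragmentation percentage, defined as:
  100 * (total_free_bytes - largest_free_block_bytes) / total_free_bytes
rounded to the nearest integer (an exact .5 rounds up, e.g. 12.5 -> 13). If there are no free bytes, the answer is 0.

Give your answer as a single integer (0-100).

Answer: 29

Derivation:
Op 1: a = malloc(10) -> a = 0; heap: [0-9 ALLOC][10-46 FREE]
Op 2: free(a) -> (freed a); heap: [0-46 FREE]
Op 3: b = malloc(11) -> b = 0; heap: [0-10 ALLOC][11-46 FREE]
Op 4: c = malloc(14) -> c = 11; heap: [0-10 ALLOC][11-24 ALLOC][25-46 FREE]
Op 5: b = realloc(b, 23) -> NULL (b unchanged); heap: [0-10 ALLOC][11-24 ALLOC][25-46 FREE]
Op 6: b = realloc(b, 17) -> b = 25; heap: [0-10 FREE][11-24 ALLOC][25-41 ALLOC][42-46 FREE]
Op 7: b = realloc(b, 12) -> b = 25; heap: [0-10 FREE][11-24 ALLOC][25-36 ALLOC][37-46 FREE]
Op 8: c = realloc(c, 21) -> NULL (c unchanged); heap: [0-10 FREE][11-24 ALLOC][25-36 ALLOC][37-46 FREE]
Op 9: free(c) -> (freed c); heap: [0-24 FREE][25-36 ALLOC][37-46 FREE]
Free blocks: [25 10] total_free=35 largest=25 -> 100*(35-25)/35 = 1000/35 ≈ 28.571 -> rounds to 29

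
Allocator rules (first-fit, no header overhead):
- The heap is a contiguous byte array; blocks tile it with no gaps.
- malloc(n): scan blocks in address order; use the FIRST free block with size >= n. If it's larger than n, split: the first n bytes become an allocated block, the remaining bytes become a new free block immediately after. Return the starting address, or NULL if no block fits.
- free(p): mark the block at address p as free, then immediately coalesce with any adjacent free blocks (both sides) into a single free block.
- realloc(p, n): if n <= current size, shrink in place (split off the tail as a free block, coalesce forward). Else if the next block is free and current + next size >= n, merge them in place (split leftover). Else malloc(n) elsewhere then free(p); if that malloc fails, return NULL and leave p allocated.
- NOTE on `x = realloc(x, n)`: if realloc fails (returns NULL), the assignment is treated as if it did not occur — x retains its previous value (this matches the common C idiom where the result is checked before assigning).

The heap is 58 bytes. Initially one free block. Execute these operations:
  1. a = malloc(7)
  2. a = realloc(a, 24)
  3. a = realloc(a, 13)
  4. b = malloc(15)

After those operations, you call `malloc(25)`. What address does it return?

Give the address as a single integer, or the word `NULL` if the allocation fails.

Answer: 28

Derivation:
Op 1: a = malloc(7) -> a = 0; heap: [0-6 ALLOC][7-57 FREE]
Op 2: a = realloc(a, 24) -> a = 0; heap: [0-23 ALLOC][24-57 FREE]
Op 3: a = realloc(a, 13) -> a = 0; heap: [0-12 ALLOC][13-57 FREE]
Op 4: b = malloc(15) -> b = 13; heap: [0-12 ALLOC][13-27 ALLOC][28-57 FREE]
malloc(25): first-fit scan over [0-12 ALLOC][13-27 ALLOC][28-57 FREE] -> 28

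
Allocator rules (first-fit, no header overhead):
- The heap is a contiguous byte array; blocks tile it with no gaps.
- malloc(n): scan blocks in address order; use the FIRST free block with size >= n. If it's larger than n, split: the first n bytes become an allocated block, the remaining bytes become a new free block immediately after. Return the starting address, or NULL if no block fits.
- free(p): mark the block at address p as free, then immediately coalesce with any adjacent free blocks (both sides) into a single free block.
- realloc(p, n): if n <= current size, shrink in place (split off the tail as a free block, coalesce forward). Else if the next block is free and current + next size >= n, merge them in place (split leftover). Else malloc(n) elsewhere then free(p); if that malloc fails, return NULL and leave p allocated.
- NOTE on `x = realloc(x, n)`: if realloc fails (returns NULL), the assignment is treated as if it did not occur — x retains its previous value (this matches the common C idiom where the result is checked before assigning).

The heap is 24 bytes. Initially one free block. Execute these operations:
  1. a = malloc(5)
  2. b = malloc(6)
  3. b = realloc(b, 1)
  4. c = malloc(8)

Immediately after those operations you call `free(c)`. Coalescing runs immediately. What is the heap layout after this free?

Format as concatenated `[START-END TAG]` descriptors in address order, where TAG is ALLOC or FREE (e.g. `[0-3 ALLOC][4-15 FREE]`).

Op 1: a = malloc(5) -> a = 0; heap: [0-4 ALLOC][5-23 FREE]
Op 2: b = malloc(6) -> b = 5; heap: [0-4 ALLOC][5-10 ALLOC][11-23 FREE]
Op 3: b = realloc(b, 1) -> b = 5; heap: [0-4 ALLOC][5-5 ALLOC][6-23 FREE]
Op 4: c = malloc(8) -> c = 6; heap: [0-4 ALLOC][5-5 ALLOC][6-13 ALLOC][14-23 FREE]
free(c): c = 6 -> block [6-13 ALLOC]; mark free, coalesce with adjacent free neighbors -> [0-4 ALLOC][5-5 ALLOC][6-23 FREE]

Answer: [0-4 ALLOC][5-5 ALLOC][6-23 FREE]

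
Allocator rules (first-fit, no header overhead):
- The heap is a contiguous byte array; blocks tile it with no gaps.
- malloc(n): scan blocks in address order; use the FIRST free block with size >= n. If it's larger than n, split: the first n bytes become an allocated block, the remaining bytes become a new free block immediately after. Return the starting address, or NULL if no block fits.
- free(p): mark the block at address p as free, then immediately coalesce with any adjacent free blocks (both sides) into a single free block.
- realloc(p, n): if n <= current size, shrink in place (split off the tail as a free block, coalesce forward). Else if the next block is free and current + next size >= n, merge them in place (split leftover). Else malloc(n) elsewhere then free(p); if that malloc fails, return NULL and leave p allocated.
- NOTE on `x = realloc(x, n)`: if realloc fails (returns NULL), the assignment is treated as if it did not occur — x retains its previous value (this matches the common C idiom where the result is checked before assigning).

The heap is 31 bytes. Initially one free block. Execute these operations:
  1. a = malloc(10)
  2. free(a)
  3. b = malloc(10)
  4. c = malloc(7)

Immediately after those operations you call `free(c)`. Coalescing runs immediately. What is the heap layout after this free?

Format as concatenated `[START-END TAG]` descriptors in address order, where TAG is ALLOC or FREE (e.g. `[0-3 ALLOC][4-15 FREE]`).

Op 1: a = malloc(10) -> a = 0; heap: [0-9 ALLOC][10-30 FREE]
Op 2: free(a) -> (freed a); heap: [0-30 FREE]
Op 3: b = malloc(10) -> b = 0; heap: [0-9 ALLOC][10-30 FREE]
Op 4: c = malloc(7) -> c = 10; heap: [0-9 ALLOC][10-16 ALLOC][17-30 FREE]
free(c): c = 10 -> block [10-16 ALLOC]; mark free, coalesce with adjacent free neighbors -> [0-9 ALLOC][10-30 FREE]

Answer: [0-9 ALLOC][10-30 FREE]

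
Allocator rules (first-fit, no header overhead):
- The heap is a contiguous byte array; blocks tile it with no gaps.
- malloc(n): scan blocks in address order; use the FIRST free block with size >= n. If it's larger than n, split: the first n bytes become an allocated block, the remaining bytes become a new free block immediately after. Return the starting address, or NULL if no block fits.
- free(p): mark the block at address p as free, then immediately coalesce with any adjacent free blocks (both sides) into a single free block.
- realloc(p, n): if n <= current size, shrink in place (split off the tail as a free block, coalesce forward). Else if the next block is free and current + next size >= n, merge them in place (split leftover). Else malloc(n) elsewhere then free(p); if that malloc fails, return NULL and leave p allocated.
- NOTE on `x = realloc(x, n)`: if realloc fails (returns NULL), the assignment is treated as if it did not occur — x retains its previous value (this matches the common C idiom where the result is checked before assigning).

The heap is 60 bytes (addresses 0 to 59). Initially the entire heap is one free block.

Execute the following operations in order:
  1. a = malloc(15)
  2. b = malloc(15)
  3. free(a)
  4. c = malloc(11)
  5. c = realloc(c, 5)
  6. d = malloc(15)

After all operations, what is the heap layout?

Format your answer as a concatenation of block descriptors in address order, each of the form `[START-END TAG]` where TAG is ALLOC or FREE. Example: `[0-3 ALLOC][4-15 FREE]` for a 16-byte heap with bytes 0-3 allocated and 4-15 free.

Answer: [0-4 ALLOC][5-14 FREE][15-29 ALLOC][30-44 ALLOC][45-59 FREE]

Derivation:
Op 1: a = malloc(15) -> a = 0; heap: [0-14 ALLOC][15-59 FREE]
Op 2: b = malloc(15) -> b = 15; heap: [0-14 ALLOC][15-29 ALLOC][30-59 FREE]
Op 3: free(a) -> (freed a); heap: [0-14 FREE][15-29 ALLOC][30-59 FREE]
Op 4: c = malloc(11) -> c = 0; heap: [0-10 ALLOC][11-14 FREE][15-29 ALLOC][30-59 FREE]
Op 5: c = realloc(c, 5) -> c = 0; heap: [0-4 ALLOC][5-14 FREE][15-29 ALLOC][30-59 FREE]
Op 6: d = malloc(15) -> d = 30; heap: [0-4 ALLOC][5-14 FREE][15-29 ALLOC][30-44 ALLOC][45-59 FREE]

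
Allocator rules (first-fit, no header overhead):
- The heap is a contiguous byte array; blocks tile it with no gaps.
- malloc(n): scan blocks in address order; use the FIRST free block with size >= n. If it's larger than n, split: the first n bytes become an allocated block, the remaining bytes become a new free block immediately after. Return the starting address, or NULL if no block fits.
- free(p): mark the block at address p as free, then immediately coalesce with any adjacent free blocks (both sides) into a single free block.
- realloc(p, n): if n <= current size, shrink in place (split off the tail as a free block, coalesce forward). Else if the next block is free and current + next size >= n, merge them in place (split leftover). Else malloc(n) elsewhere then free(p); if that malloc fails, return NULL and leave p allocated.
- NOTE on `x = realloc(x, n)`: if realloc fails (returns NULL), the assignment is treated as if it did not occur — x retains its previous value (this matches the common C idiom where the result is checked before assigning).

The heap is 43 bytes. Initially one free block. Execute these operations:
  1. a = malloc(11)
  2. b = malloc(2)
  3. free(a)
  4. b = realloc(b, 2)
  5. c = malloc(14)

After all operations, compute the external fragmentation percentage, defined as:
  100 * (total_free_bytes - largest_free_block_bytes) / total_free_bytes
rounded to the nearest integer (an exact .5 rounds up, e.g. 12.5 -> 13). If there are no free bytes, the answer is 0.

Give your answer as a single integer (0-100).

Answer: 41

Derivation:
Op 1: a = malloc(11) -> a = 0; heap: [0-10 ALLOC][11-42 FREE]
Op 2: b = malloc(2) -> b = 11; heap: [0-10 ALLOC][11-12 ALLOC][13-42 FREE]
Op 3: free(a) -> (freed a); heap: [0-10 FREE][11-12 ALLOC][13-42 FREE]
Op 4: b = realloc(b, 2) -> b = 11; heap: [0-10 FREE][11-12 ALLOC][13-42 FREE]
Op 5: c = malloc(14) -> c = 13; heap: [0-10 FREE][11-12 ALLOC][13-26 ALLOC][27-42 FREE]
Free blocks: [11 16] total_free=27 largest=16 -> 100*(27-16)/27 = 1100/27 ≈ 40.741 -> rounds to 41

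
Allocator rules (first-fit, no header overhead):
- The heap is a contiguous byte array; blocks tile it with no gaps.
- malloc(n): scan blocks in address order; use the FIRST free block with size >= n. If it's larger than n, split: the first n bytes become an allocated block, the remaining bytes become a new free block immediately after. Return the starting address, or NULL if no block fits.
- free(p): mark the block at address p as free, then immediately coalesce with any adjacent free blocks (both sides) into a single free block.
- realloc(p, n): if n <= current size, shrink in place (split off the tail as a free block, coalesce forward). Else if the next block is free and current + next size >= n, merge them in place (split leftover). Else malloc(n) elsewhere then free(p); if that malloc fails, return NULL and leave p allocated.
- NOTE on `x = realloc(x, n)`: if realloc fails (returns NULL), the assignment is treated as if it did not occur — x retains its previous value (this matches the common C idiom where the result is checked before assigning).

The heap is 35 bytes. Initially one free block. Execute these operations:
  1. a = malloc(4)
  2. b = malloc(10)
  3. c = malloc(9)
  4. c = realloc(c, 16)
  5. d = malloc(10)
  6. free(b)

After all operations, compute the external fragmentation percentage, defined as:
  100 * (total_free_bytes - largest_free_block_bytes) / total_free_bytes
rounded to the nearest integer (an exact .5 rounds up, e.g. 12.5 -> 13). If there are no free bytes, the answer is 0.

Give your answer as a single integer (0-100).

Op 1: a = malloc(4) -> a = 0; heap: [0-3 ALLOC][4-34 FREE]
Op 2: b = malloc(10) -> b = 4; heap: [0-3 ALLOC][4-13 ALLOC][14-34 FREE]
Op 3: c = malloc(9) -> c = 14; heap: [0-3 ALLOC][4-13 ALLOC][14-22 ALLOC][23-34 FREE]
Op 4: c = realloc(c, 16) -> c = 14; heap: [0-3 ALLOC][4-13 ALLOC][14-29 ALLOC][30-34 FREE]
Op 5: d = malloc(10) -> d = NULL; heap: [0-3 ALLOC][4-13 ALLOC][14-29 ALLOC][30-34 FREE]
Op 6: free(b) -> (freed b); heap: [0-3 ALLOC][4-13 FREE][14-29 ALLOC][30-34 FREE]
Free blocks: [10 5] total_free=15 largest=10 -> 100*(15-10)/15 = 500/15 ≈ 33.333 -> rounds to 33

Answer: 33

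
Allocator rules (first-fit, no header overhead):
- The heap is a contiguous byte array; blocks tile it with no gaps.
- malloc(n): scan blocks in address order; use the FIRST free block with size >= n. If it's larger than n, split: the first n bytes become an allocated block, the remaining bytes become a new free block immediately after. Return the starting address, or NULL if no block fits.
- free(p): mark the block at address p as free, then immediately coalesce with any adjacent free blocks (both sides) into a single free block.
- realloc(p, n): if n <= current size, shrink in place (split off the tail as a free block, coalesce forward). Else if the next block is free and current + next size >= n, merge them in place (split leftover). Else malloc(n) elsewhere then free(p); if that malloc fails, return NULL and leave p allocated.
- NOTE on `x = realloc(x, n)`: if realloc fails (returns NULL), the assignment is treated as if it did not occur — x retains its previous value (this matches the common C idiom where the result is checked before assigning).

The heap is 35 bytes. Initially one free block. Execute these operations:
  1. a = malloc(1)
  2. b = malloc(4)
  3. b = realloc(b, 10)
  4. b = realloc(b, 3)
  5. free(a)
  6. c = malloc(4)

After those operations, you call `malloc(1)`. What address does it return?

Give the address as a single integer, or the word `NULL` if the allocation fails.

Answer: 0

Derivation:
Op 1: a = malloc(1) -> a = 0; heap: [0-0 ALLOC][1-34 FREE]
Op 2: b = malloc(4) -> b = 1; heap: [0-0 ALLOC][1-4 ALLOC][5-34 FREE]
Op 3: b = realloc(b, 10) -> b = 1; heap: [0-0 ALLOC][1-10 ALLOC][11-34 FREE]
Op 4: b = realloc(b, 3) -> b = 1; heap: [0-0 ALLOC][1-3 ALLOC][4-34 FREE]
Op 5: free(a) -> (freed a); heap: [0-0 FREE][1-3 ALLOC][4-34 FREE]
Op 6: c = malloc(4) -> c = 4; heap: [0-0 FREE][1-3 ALLOC][4-7 ALLOC][8-34 FREE]
malloc(1): first-fit scan over [0-0 FREE][1-3 ALLOC][4-7 ALLOC][8-34 FREE] -> 0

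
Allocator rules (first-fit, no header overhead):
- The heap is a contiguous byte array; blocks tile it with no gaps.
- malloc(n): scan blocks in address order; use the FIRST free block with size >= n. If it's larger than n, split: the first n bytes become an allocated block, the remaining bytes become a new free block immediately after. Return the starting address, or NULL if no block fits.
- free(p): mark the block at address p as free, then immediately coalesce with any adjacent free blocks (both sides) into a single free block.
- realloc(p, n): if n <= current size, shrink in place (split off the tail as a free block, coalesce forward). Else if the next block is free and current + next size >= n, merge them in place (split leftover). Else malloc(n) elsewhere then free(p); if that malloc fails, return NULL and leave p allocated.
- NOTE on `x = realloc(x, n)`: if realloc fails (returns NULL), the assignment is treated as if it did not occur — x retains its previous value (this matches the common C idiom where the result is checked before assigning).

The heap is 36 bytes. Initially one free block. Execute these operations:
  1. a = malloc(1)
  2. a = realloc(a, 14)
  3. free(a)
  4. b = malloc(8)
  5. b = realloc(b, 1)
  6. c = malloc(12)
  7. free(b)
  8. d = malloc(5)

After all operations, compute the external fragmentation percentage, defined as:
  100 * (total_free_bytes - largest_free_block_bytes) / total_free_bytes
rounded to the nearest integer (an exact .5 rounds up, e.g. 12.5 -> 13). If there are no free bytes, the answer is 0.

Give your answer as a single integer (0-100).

Op 1: a = malloc(1) -> a = 0; heap: [0-0 ALLOC][1-35 FREE]
Op 2: a = realloc(a, 14) -> a = 0; heap: [0-13 ALLOC][14-35 FREE]
Op 3: free(a) -> (freed a); heap: [0-35 FREE]
Op 4: b = malloc(8) -> b = 0; heap: [0-7 ALLOC][8-35 FREE]
Op 5: b = realloc(b, 1) -> b = 0; heap: [0-0 ALLOC][1-35 FREE]
Op 6: c = malloc(12) -> c = 1; heap: [0-0 ALLOC][1-12 ALLOC][13-35 FREE]
Op 7: free(b) -> (freed b); heap: [0-0 FREE][1-12 ALLOC][13-35 FREE]
Op 8: d = malloc(5) -> d = 13; heap: [0-0 FREE][1-12 ALLOC][13-17 ALLOC][18-35 FREE]
Free blocks: [1 18] total_free=19 largest=18 -> 100*(19-18)/19 = 100/19 ≈ 5.263 -> rounds to 5

Answer: 5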